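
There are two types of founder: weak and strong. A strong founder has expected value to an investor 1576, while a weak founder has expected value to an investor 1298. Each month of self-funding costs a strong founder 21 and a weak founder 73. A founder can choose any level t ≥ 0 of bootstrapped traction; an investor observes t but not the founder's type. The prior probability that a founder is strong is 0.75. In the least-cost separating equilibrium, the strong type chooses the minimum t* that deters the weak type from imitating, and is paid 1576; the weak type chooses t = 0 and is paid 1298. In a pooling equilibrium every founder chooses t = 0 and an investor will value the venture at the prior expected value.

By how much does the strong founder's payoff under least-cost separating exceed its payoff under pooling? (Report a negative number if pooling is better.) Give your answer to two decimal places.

-10.47

Least-cost separating signal: t* solves 1298 = 1576 − 73·t*, so t* = (1576 − 1298)/73 ≈ 3.8082.
Strong type's separating payoff: 1576 − 21 × t* = 1576 − 21 × (1576 − 1298)/73 = 1576 − 5838/73 ≈ 1496.0274.
Pooling payoff: 0.75 × 1576 + 0.25 × 1298 = 1506.5.
Difference: 1496.0274 − 1506.5 = -10.4726, i.e. -10.47 to two decimal places.
The strong type would prefer the pooling outcome.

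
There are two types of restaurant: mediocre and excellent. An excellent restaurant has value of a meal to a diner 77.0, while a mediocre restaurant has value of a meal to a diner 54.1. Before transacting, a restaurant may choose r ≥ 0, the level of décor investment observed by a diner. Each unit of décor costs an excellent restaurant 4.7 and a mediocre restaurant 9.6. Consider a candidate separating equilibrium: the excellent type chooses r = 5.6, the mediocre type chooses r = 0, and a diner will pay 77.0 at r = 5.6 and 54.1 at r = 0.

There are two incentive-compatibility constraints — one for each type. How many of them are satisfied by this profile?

1

Mediocre type: stay at 0 → 54.1; mimic → 77.0 − 9.6 × 5.6 = 23.24. IC holds (54.1 ≥ 23.24).
Excellent type: signal → 77.0 − 4.7 × 5.6 = 50.68; deviate to 0 → 54.1. IC fails (50.68 < 54.1).
1 of 2 constraints hold, so this profile is not an equilibrium.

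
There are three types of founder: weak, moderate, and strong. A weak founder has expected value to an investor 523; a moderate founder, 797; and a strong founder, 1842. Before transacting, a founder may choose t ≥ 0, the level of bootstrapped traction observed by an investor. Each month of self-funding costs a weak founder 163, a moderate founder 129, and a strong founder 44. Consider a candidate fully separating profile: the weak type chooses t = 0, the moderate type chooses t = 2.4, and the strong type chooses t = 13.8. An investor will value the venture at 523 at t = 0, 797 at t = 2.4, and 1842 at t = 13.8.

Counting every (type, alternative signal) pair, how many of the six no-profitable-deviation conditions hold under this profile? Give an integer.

Moderate (own payoff 797 − 129×2.4 = 487.4): to t=0 gives 523 → profitable ✗; to t=13.8 gives 1842 − 129×13.8 = 61.8 → no gain ✓.
Strong (own payoff 1842 − 44×13.8 = 1234.8): to t=0 gives 523 → no gain ✓; to t=2.4 gives 797 − 44×2.4 = 691.4 → no gain ✓.
Weak (own payoff 523): to t=2.4 gives 797 − 163×2.4 = 405.8 → no gain ✓; to t=13.8 gives 1842 − 163×13.8 = -407.4 → no gain ✓.
5 of the 6 constraints hold; not an equilibrium.

5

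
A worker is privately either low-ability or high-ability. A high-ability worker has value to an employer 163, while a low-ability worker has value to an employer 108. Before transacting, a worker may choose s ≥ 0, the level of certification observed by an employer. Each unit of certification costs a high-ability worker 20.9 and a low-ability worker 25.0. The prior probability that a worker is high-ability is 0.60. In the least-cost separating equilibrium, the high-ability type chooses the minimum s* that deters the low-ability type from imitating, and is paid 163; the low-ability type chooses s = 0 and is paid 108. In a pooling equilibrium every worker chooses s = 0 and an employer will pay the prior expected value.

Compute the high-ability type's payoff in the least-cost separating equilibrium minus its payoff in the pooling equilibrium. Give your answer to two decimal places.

Least-cost separating signal: s* solves 108 = 163 − 25.0·s*, so s* = (163 − 108)/25.0 = 2.2.
High-ability type's separating payoff: 163 − 20.9 × s* = 163 − 20.9 × (163 − 108)/25.0 = 163 − 1149.5/25.0 = 117.02.
Pooling payoff: 0.60 × 163 + 0.40 × 108 = 141.
Difference: 117.02 − 141 = -23.98.
The high-ability type would prefer the pooling outcome.

-23.98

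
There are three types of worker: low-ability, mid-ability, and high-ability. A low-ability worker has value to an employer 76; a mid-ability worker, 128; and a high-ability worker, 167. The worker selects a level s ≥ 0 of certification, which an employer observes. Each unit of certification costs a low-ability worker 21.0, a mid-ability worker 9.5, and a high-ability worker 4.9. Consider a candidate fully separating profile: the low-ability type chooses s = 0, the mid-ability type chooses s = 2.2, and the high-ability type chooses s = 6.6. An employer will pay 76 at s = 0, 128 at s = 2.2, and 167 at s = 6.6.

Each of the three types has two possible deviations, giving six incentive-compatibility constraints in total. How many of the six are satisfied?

Low-ability (own payoff 76): to s=2.2 gives 128 − 21.0×2.2 = 81.8 → profitable ✗; to s=6.6 gives 167 − 21.0×6.6 = 28.4 → no gain ✓.
High-ability (own payoff 167 − 4.9×6.6 = 134.66): to s=0 gives 76 → no gain ✓; to s=2.2 gives 128 − 4.9×2.2 = 117.22 → no gain ✓.
Mid-ability (own payoff 128 − 9.5×2.2 = 107.1): to s=0 gives 76 → no gain ✓; to s=6.6 gives 167 − 9.5×6.6 = 104.3 → no gain ✓.
5 of the 6 constraints hold; not an equilibrium.

5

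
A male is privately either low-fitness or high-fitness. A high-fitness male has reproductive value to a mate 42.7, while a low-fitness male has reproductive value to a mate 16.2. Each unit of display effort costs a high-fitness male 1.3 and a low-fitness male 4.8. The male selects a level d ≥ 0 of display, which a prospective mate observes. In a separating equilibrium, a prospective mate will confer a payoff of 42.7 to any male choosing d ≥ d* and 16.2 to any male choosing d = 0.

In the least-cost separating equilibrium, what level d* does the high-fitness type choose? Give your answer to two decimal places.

A low-fitness male choosing d = 0 receives 16.2.
Imitating at d* instead would pay 42.7 at cost 4.8·d*, netting 42.7 − 4.8·d*.
Indifference: 16.2 = 42.7 − 4.8·d*, so d* = (42.7 − 16.2) / 4.8 ≈ 5.52.
At d* the low-fitness type's incentive constraint just binds; the high-fitness type strictly prefers d* since its per-unit cost is lower.

5.52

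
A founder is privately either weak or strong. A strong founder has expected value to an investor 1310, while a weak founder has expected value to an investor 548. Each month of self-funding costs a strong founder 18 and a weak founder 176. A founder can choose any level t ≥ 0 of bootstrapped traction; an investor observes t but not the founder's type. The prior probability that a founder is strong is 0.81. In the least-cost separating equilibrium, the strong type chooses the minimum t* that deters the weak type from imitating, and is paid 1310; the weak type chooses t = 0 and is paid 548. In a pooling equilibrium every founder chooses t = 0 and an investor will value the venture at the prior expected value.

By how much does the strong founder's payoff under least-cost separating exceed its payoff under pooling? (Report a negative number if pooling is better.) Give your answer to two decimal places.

Least-cost separating signal: t* solves 548 = 1310 − 176·t*, so t* = (1310 − 548)/176 ≈ 4.3295.
Strong type's separating payoff: 1310 − 18 × t* = 1310 − 18 × (1310 − 548)/176 = 1310 − 13716/176 ≈ 1232.0682.
Pooling payoff: 0.81 × 1310 + 0.19 × 548 = 1165.22.
Difference: 1232.0682 − 1165.22 = 66.8482, i.e. 66.85 to two decimal places.
The strong type prefers to separate.

66.85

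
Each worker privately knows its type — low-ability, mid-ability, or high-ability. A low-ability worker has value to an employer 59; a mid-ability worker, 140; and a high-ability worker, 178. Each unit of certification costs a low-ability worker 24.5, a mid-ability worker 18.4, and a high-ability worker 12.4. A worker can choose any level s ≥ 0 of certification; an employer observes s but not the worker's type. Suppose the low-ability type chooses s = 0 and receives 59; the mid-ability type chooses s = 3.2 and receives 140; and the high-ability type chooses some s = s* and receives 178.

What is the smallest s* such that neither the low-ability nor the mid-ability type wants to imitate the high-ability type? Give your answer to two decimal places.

5.27

Low-ability type (on-path payoff 59) won't mimic when 59 ≥ 178 − 24.5·s*, i.e. s* ≥ 4.86.
Mid-ability type (on-path payoff 140 − 18.4×3.2 = 81.12) won't mimic when 81.12 ≥ 178 − 18.4·s*, i.e. s* ≥ 5.27.
Both must hold, so s* = max(4.86, 5.27) = 5.27. The mid-ability type's constraint binds.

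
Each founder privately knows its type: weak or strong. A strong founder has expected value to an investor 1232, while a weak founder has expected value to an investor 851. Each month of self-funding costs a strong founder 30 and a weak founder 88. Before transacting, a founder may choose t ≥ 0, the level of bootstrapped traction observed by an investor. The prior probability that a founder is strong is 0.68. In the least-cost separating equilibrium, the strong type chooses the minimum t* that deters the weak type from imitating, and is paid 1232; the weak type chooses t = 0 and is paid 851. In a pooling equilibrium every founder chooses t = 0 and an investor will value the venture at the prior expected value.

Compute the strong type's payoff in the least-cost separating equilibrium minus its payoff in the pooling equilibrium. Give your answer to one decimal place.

-8.0

Least-cost separating signal: t* solves 851 = 1232 − 88·t*, so t* = (1232 − 851)/88 ≈ 4.3295.
Strong type's separating payoff: 1232 − 30 × t* = 1232 − 30 × (1232 − 851)/88 = 1232 − 11430/88 ≈ 1102.114.
Pooling payoff: 0.68 × 1232 + 0.32 × 851 = 1110.08.
Difference: 1102.114 − 1110.08 = -7.966, i.e. -8.0 to one decimal place.
The strong type would prefer the pooling outcome.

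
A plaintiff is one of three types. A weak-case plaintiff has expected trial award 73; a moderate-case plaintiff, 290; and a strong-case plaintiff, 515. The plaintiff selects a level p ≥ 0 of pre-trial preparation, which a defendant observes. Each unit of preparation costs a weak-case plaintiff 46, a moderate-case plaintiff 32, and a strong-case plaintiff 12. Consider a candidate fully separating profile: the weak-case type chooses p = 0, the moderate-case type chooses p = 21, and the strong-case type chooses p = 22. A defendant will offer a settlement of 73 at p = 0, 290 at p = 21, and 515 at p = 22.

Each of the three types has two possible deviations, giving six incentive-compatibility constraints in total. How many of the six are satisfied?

Strong-case (own payoff 515 − 12×22 = 251): to p=0 gives 73 → no gain ✓; to p=21 gives 290 − 12×21 = 38 → no gain ✓.
Moderate-case (own payoff 290 − 32×21 = -382): to p=0 gives 73 → profitable ✗; to p=22 gives 515 − 32×22 = -189 → profitable ✗.
Weak-case (own payoff 73): to p=21 gives 290 − 46×21 = -676 → no gain ✓; to p=22 gives 515 − 46×22 = -497 → no gain ✓.
4 of the 6 constraints hold; not an equilibrium.

4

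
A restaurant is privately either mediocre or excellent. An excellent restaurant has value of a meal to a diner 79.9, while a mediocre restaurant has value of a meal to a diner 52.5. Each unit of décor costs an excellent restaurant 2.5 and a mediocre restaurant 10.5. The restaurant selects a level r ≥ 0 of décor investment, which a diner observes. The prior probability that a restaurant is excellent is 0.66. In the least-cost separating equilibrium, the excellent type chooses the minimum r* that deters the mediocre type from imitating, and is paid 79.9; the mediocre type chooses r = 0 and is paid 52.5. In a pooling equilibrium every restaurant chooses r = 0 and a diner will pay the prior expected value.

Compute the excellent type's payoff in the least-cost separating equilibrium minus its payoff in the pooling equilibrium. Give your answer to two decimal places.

2.79

Least-cost separating signal: r* solves 52.5 = 79.9 − 10.5·r*, so r* = (79.9 − 52.5)/10.5 ≈ 2.6095.
Excellent type's separating payoff: 79.9 − 2.5 × r* = 79.9 − 2.5 × (79.9 − 52.5)/10.5 = 79.9 − 68.5/10.5 ≈ 73.3762.
Pooling payoff: 0.66 × 79.9 + 0.34 × 52.5 = 70.584.
Difference: 73.3762 − 70.584 = 2.7922, i.e. 2.79 to two decimal places.
The excellent type prefers to separate.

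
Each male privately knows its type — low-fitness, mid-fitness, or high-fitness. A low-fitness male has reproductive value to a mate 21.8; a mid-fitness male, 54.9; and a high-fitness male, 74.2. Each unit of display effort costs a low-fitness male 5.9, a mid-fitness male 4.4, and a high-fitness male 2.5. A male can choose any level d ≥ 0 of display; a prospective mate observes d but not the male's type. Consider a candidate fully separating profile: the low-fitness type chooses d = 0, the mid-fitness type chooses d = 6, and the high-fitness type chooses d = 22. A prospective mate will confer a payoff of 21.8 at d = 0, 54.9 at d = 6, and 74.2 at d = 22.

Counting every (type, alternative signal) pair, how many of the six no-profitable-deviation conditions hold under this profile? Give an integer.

4

Mid-fitness (own payoff 54.9 − 4.4×6 = 28.5): to d=0 gives 21.8 → no gain ✓; to d=22 gives 74.2 − 4.4×22 = -22.6 → no gain ✓.
High-fitness (own payoff 74.2 − 2.5×22 = 19.2): to d=0 gives 21.8 → profitable ✗; to d=6 gives 54.9 − 2.5×6 = 39.9 → profitable ✗.
Low-fitness (own payoff 21.8): to d=6 gives 54.9 − 5.9×6 = 19.5 → no gain ✓; to d=22 gives 74.2 − 5.9×22 = -55.6 → no gain ✓.
4 of the 6 constraints hold; not an equilibrium.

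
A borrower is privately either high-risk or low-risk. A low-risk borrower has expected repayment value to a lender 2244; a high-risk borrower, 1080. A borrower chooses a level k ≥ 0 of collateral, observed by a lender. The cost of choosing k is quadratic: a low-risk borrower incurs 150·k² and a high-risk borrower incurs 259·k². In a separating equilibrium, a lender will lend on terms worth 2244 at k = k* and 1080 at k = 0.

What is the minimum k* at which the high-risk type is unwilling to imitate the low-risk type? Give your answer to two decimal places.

The high-risk type at k = 0 receives 1080; imitating at k* yields 2244 − 259·k*².
Indifference: 1080 = 2244 − 259·k*², so k*² = (2244 − 1080) / 259 ≈ 4.4942.
k* = √4.4942 ≈ 2.12.

2.12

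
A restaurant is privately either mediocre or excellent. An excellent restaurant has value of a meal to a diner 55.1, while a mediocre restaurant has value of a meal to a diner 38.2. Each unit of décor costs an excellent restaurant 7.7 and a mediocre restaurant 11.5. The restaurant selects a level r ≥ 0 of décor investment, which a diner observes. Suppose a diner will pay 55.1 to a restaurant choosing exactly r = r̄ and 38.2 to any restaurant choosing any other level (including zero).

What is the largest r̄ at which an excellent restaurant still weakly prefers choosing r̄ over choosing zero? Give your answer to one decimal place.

2.2

Choosing r̄ yields the excellent type 55.1 − 7.7·r̄; choosing zero yields 38.2.
The excellent type is indifferent at 55.1 − 7.7·r̄ = 38.2, i.e. r̄ = (55.1 − 38.2) / 7.7 ≈ 2.2.
For any r̄ above 2.2 the excellent type would rather pool at zero, so separation collapses.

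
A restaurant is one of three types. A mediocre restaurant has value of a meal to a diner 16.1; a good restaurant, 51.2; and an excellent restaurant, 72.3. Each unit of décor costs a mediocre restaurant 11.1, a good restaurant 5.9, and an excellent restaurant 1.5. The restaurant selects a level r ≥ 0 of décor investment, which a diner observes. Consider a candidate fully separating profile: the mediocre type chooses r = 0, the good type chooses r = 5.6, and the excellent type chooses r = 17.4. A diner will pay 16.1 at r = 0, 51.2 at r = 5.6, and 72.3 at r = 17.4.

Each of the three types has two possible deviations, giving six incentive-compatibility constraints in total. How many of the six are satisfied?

Mediocre (own payoff 16.1): to r=5.6 gives 51.2 − 11.1×5.6 = -10.96 → no gain ✓; to r=17.4 gives 72.3 − 11.1×17.4 = -120.84 → no gain ✓.
Good (own payoff 51.2 − 5.9×5.6 = 18.16): to r=0 gives 16.1 → no gain ✓; to r=17.4 gives 72.3 − 5.9×17.4 = -30.36 → no gain ✓.
Excellent (own payoff 72.3 − 1.5×17.4 = 46.2): to r=0 gives 16.1 → no gain ✓; to r=5.6 gives 51.2 − 1.5×5.6 = 42.8 → no gain ✓.
6 of the 6 constraints hold; this profile is a separating equilibrium.

6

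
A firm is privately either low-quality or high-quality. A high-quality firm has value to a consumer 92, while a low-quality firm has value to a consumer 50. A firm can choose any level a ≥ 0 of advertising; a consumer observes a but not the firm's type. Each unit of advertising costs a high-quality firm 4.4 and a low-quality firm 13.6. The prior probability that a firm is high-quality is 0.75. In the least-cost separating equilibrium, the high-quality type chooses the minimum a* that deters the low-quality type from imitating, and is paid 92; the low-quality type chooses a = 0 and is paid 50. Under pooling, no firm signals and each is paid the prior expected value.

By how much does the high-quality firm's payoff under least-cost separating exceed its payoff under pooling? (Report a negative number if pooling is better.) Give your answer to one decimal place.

-3.1

Least-cost separating signal: a* solves 50 = 92 − 13.6·a*, so a* = (92 − 50)/13.6 ≈ 3.0882.
High-quality type's separating payoff: 92 − 4.4 × a* = 92 − 4.4 × (92 − 50)/13.6 = 92 − 184.8/13.6 ≈ 78.412.
Pooling payoff: 0.75 × 92 + 0.25 × 50 = 81.5.
Difference: 78.412 − 81.5 = -3.088, i.e. -3.1 to one decimal place.
The high-quality type would prefer the pooling outcome.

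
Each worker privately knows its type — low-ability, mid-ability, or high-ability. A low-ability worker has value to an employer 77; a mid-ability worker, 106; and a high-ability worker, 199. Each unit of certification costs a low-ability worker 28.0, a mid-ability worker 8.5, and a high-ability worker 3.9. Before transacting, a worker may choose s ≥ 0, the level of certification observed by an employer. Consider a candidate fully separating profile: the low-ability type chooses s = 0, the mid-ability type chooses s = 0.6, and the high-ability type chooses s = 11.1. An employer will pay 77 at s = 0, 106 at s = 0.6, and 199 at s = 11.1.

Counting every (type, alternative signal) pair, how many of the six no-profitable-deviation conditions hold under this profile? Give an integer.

Low-ability (own payoff 77): to s=0.6 gives 106 − 28.0×0.6 = 89.2 → profitable ✗; to s=11.1 gives 199 − 28.0×11.1 = -111.8 → no gain ✓.
Mid-ability (own payoff 106 − 8.5×0.6 = 100.9): to s=0 gives 77 → no gain ✓; to s=11.1 gives 199 − 8.5×11.1 = 104.65 → profitable ✗.
High-ability (own payoff 199 − 3.9×11.1 = 155.71): to s=0 gives 77 → no gain ✓; to s=0.6 gives 106 − 3.9×0.6 = 103.66 → no gain ✓.
4 of the 6 constraints hold; not an equilibrium.

4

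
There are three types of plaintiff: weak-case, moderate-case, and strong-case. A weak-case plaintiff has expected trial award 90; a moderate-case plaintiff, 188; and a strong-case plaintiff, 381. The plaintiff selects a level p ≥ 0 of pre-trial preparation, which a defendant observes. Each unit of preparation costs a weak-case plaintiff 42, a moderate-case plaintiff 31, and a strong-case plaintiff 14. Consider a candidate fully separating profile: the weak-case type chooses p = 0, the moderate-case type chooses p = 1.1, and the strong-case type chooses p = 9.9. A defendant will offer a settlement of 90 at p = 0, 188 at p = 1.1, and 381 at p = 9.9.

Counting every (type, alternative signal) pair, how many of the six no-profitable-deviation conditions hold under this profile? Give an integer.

Moderate-case (own payoff 188 − 31×1.1 = 153.9): to p=0 gives 90 → no gain ✓; to p=9.9 gives 381 − 31×9.9 = 74.1 → no gain ✓.
Strong-case (own payoff 381 − 14×9.9 = 242.4): to p=0 gives 90 → no gain ✓; to p=1.1 gives 188 − 14×1.1 = 172.6 → no gain ✓.
Weak-case (own payoff 90): to p=1.1 gives 188 − 42×1.1 = 141.8 → profitable ✗; to p=9.9 gives 381 − 42×9.9 = -34.8 → no gain ✓.
5 of the 6 constraints hold; not an equilibrium.

5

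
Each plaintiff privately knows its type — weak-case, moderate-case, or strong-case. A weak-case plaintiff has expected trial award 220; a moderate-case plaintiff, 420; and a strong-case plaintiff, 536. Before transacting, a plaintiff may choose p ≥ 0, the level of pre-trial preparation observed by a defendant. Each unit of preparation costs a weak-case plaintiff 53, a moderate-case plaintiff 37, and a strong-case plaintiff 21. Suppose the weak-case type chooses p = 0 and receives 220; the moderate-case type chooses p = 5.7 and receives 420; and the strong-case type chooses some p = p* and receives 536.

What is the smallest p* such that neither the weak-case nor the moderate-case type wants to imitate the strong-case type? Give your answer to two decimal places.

8.84

Moderate-case type (on-path payoff 420 − 37×5.7 = 209.1) won't mimic when 209.1 ≥ 536 − 37·p*, i.e. p* ≥ 8.84.
Weak-case type (on-path payoff 220) won't mimic when 220 ≥ 536 − 53·p*, i.e. p* ≥ 5.96.
Both must hold, so p* = max(5.96, 8.84) = 8.84. The moderate-case type's constraint binds.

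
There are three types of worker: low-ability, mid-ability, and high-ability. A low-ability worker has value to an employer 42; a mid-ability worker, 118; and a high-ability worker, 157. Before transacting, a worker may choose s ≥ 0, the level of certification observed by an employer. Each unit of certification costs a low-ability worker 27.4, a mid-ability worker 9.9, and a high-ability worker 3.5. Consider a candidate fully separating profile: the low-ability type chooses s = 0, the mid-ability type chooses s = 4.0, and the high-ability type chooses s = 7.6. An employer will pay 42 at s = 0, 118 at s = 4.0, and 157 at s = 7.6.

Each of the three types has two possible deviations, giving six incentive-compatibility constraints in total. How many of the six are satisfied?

High-ability (own payoff 157 − 3.5×7.6 = 130.4): to s=0 gives 42 → no gain ✓; to s=4.0 gives 118 − 3.5×4.0 = 104 → no gain ✓.
Low-ability (own payoff 42): to s=4.0 gives 118 − 27.4×4.0 = 8.4 → no gain ✓; to s=7.6 gives 157 − 27.4×7.6 = -51.24 → no gain ✓.
Mid-ability (own payoff 118 − 9.9×4.0 = 78.4): to s=0 gives 42 → no gain ✓; to s=7.6 gives 157 − 9.9×7.6 = 81.76 → profitable ✗.
5 of the 6 constraints hold; not an equilibrium.

5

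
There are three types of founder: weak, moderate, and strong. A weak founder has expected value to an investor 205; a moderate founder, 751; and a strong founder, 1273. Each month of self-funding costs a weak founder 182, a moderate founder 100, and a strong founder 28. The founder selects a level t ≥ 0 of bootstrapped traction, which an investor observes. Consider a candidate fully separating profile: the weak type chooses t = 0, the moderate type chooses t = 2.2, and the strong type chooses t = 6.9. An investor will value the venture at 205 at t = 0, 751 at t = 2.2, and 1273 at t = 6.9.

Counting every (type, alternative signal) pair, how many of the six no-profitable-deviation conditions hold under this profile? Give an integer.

4

Moderate (own payoff 751 − 100×2.2 = 531): to t=0 gives 205 → no gain ✓; to t=6.9 gives 1273 − 100×6.9 = 583 → profitable ✗.
Weak (own payoff 205): to t=2.2 gives 751 − 182×2.2 = 350.6 → profitable ✗; to t=6.9 gives 1273 − 182×6.9 = 17.2 → no gain ✓.
Strong (own payoff 1273 − 28×6.9 = 1079.8): to t=0 gives 205 → no gain ✓; to t=2.2 gives 751 − 28×2.2 = 689.4 → no gain ✓.
4 of the 6 constraints hold; not an equilibrium.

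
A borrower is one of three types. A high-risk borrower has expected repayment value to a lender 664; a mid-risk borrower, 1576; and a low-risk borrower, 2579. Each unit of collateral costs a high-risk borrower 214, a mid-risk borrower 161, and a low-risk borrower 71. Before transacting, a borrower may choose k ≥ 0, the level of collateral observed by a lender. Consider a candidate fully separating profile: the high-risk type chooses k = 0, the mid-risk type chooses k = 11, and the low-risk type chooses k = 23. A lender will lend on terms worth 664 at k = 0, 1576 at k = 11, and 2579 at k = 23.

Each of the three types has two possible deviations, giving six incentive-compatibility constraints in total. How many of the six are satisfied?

Low-risk (own payoff 2579 − 71×23 = 946): to k=0 gives 664 → no gain ✓; to k=11 gives 1576 − 71×11 = 795 → no gain ✓.
Mid-risk (own payoff 1576 − 161×11 = -195): to k=0 gives 664 → profitable ✗; to k=23 gives 2579 − 161×23 = -1124 → no gain ✓.
High-risk (own payoff 664): to k=11 gives 1576 − 214×11 = -778 → no gain ✓; to k=23 gives 2579 − 214×23 = -2343 → no gain ✓.
5 of the 6 constraints hold; not an equilibrium.

5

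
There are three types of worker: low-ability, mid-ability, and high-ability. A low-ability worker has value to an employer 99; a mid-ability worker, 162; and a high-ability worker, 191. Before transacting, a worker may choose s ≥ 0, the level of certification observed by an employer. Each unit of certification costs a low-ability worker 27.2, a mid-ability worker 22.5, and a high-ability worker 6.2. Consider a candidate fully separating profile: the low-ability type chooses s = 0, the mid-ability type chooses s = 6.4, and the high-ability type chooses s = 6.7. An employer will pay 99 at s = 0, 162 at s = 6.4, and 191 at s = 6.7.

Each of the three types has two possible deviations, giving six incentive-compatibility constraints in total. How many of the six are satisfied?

4

Mid-ability (own payoff 162 − 22.5×6.4 = 18): to s=0 gives 99 → profitable ✗; to s=6.7 gives 191 − 22.5×6.7 = 40.25 → profitable ✗.
High-ability (own payoff 191 − 6.2×6.7 = 149.46): to s=0 gives 99 → no gain ✓; to s=6.4 gives 162 − 6.2×6.4 = 122.32 → no gain ✓.
Low-ability (own payoff 99): to s=6.4 gives 162 − 27.2×6.4 = -12.08 → no gain ✓; to s=6.7 gives 191 − 27.2×6.7 = 8.76 → no gain ✓.
4 of the 6 constraints hold; not an equilibrium.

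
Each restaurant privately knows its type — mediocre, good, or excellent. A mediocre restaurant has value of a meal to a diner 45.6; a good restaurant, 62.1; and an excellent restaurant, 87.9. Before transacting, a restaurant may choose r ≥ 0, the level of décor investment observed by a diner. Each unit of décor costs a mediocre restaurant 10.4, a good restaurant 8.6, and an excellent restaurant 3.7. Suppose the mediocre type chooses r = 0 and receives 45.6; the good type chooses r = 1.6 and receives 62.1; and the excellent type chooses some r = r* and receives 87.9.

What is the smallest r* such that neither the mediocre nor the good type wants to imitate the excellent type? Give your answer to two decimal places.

Good type (on-path payoff 62.1 − 8.6×1.6 = 48.34) won't mimic when 48.34 ≥ 87.9 − 8.6·r*, i.e. r* ≥ 4.60.
Mediocre type (on-path payoff 45.6) won't mimic when 45.6 ≥ 87.9 − 10.4·r*, i.e. r* ≥ 4.07.
Both must hold, so r* = max(4.07, 4.60) = 4.60. The good type's constraint binds.

4.60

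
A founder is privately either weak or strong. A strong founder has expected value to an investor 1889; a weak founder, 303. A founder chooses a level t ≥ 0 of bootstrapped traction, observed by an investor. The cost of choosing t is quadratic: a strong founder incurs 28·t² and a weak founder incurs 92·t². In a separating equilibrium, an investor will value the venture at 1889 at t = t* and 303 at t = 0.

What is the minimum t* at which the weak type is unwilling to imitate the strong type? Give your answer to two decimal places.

The weak type at t = 0 receives 303; imitating at t* yields 1889 − 92·t*².
Indifference: 303 = 1889 − 92·t*², so t*² = (1889 − 303) / 92 ≈ 17.2391.
t* = √17.2391 ≈ 4.15.

4.15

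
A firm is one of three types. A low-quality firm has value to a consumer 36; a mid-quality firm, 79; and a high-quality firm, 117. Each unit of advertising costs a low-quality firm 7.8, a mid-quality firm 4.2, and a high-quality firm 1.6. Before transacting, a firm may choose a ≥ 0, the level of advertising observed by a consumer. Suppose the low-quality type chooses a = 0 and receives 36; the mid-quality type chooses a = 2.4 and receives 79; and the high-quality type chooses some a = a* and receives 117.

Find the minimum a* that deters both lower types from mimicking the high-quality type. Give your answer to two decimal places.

Mid-quality type (on-path payoff 79 − 4.2×2.4 = 68.92) won't mimic when 68.92 ≥ 117 − 4.2·a*, i.e. a* ≥ 11.45.
Low-quality type (on-path payoff 36) won't mimic when 36 ≥ 117 − 7.8·a*, i.e. a* ≥ 10.38.
Both must hold, so a* = max(10.38, 11.45) = 11.45. The mid-quality type's constraint binds.

11.45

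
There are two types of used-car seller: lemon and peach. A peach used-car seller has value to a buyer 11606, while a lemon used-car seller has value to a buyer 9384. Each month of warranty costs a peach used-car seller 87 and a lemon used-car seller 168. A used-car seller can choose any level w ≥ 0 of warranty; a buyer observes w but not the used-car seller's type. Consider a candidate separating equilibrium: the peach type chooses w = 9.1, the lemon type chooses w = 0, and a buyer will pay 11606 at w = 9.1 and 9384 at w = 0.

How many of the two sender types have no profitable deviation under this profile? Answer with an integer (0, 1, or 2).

1

Lemon type: stay at 0 → 9384; mimic → 11606 − 168 × 9.1 = 10077.2. IC fails (9384 < 10077.2).
Peach type: signal → 11606 − 87 × 9.1 = 10814.3; deviate to 0 → 9384. IC holds (10814.3 ≥ 9384).
1 of 2 constraints hold, so this profile is not an equilibrium.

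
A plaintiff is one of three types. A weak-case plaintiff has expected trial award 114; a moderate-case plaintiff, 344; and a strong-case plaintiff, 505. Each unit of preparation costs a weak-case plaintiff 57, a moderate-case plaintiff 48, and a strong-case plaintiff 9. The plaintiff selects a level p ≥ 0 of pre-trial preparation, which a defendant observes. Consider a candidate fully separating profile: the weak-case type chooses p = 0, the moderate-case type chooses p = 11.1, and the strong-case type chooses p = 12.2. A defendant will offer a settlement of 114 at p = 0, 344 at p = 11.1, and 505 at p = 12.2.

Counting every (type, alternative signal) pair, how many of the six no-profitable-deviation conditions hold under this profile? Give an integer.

Moderate-case (own payoff 344 − 48×11.1 = -188.8): to p=0 gives 114 → profitable ✗; to p=12.2 gives 505 − 48×12.2 = -80.6 → profitable ✗.
Strong-case (own payoff 505 − 9×12.2 = 395.2): to p=0 gives 114 → no gain ✓; to p=11.1 gives 344 − 9×11.1 = 244.1 → no gain ✓.
Weak-case (own payoff 114): to p=11.1 gives 344 − 57×11.1 = -288.7 → no gain ✓; to p=12.2 gives 505 − 57×12.2 = -190.4 → no gain ✓.
4 of the 6 constraints hold; not an equilibrium.

4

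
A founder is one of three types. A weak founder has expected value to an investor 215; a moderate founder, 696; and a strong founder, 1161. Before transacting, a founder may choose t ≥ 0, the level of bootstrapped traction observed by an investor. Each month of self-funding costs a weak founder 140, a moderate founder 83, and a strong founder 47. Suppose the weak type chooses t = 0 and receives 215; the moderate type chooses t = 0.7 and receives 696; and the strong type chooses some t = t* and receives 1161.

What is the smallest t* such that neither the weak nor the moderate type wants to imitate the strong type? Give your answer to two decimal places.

6.76

Weak type (on-path payoff 215) won't mimic when 215 ≥ 1161 − 140·t*, i.e. t* ≥ 6.76.
Moderate type (on-path payoff 696 − 83×0.7 = 637.9) won't mimic when 637.9 ≥ 1161 − 83·t*, i.e. t* ≥ 6.30.
Both must hold, so t* = max(6.76, 6.30) = 6.76. The weak type's constraint binds.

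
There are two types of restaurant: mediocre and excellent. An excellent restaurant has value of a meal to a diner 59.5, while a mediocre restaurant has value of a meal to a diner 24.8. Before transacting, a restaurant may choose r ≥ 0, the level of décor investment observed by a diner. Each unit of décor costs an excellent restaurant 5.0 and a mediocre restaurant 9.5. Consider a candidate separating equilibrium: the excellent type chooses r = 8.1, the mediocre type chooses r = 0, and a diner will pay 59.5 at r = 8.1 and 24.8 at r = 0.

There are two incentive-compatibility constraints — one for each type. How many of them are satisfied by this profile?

Mediocre type: stay at 0 → 24.8; mimic → 59.5 − 9.5 × 8.1 = -17.45. IC holds (24.8 ≥ -17.45).
Excellent type: signal → 59.5 − 5.0 × 8.1 = 19; deviate to 0 → 24.8. IC fails (19 < 24.8).
1 of 2 constraints hold, so this profile is not an equilibrium.

1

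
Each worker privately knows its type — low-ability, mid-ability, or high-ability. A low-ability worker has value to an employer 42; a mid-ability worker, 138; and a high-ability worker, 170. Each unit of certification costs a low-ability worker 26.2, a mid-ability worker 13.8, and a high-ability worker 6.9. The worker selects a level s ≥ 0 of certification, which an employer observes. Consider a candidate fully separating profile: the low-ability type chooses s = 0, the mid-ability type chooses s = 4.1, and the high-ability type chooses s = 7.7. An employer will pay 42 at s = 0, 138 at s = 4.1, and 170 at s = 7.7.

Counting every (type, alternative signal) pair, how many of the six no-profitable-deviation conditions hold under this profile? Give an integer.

High-ability (own payoff 170 − 6.9×7.7 = 116.87): to s=0 gives 42 → no gain ✓; to s=4.1 gives 138 − 6.9×4.1 = 109.71 → no gain ✓.
Low-ability (own payoff 42): to s=4.1 gives 138 − 26.2×4.1 = 30.58 → no gain ✓; to s=7.7 gives 170 − 26.2×7.7 = -31.74 → no gain ✓.
Mid-ability (own payoff 138 − 13.8×4.1 = 81.42): to s=0 gives 42 → no gain ✓; to s=7.7 gives 170 − 13.8×7.7 = 63.74 → no gain ✓.
6 of the 6 constraints hold; this profile is a separating equilibrium.

6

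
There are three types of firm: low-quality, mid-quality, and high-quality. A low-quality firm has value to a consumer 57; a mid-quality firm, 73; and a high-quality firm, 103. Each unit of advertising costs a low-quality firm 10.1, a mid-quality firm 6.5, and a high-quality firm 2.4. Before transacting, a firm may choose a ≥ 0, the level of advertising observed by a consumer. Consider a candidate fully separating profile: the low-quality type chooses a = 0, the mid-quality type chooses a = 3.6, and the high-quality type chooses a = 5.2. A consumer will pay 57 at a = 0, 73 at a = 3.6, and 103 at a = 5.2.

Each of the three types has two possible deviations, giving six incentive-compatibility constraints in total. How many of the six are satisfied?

4

Low-quality (own payoff 57): to a=3.6 gives 73 − 10.1×3.6 = 36.64 → no gain ✓; to a=5.2 gives 103 − 10.1×5.2 = 50.48 → no gain ✓.
Mid-quality (own payoff 73 − 6.5×3.6 = 49.6): to a=0 gives 57 → profitable ✗; to a=5.2 gives 103 − 6.5×5.2 = 69.2 → profitable ✗.
High-quality (own payoff 103 − 2.4×5.2 = 90.52): to a=0 gives 57 → no gain ✓; to a=3.6 gives 73 − 2.4×3.6 = 64.36 → no gain ✓.
4 of the 6 constraints hold; not an equilibrium.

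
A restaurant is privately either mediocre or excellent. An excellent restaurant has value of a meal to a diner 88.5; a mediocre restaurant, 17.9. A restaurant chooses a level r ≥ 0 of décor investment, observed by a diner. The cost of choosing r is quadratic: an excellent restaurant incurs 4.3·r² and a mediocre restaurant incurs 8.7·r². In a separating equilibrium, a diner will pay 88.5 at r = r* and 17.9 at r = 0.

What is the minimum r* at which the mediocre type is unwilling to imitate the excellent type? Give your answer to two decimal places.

The mediocre type at r = 0 receives 17.9; imitating at r* yields 88.5 − 8.7·r*².
Indifference: 17.9 = 88.5 − 8.7·r*², so r*² = (88.5 − 17.9) / 8.7 ≈ 8.1149.
r* = √8.1149 ≈ 2.85.

2.85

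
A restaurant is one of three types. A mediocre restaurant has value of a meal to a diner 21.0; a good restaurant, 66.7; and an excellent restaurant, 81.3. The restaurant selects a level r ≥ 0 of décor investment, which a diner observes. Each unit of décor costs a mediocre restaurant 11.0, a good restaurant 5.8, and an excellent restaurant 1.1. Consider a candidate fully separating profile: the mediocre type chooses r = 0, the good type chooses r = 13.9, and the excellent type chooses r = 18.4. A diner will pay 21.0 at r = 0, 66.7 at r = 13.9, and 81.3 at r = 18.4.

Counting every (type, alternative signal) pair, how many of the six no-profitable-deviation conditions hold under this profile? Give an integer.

5

Mediocre (own payoff 21.0): to r=13.9 gives 66.7 − 11.0×13.9 = -86.2 → no gain ✓; to r=18.4 gives 81.3 − 11.0×18.4 = -121.1 → no gain ✓.
Good (own payoff 66.7 − 5.8×13.9 = -13.92): to r=0 gives 21.0 → profitable ✗; to r=18.4 gives 81.3 − 5.8×18.4 = -25.42 → no gain ✓.
Excellent (own payoff 81.3 − 1.1×18.4 = 61.06): to r=0 gives 21.0 → no gain ✓; to r=13.9 gives 66.7 − 1.1×13.9 = 51.41 → no gain ✓.
5 of the 6 constraints hold; not an equilibrium.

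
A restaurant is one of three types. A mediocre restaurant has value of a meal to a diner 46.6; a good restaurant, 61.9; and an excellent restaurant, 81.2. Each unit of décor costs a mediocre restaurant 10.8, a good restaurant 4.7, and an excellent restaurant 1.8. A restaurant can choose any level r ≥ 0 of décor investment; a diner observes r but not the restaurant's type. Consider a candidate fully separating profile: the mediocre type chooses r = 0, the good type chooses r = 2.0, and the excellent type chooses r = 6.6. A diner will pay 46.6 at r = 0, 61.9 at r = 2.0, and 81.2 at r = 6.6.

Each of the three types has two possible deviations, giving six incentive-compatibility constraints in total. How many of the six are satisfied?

Good (own payoff 61.9 − 4.7×2.0 = 52.5): to r=0 gives 46.6 → no gain ✓; to r=6.6 gives 81.2 − 4.7×6.6 = 50.18 → no gain ✓.
Mediocre (own payoff 46.6): to r=2.0 gives 61.9 − 10.8×2.0 = 40.3 → no gain ✓; to r=6.6 gives 81.2 − 10.8×6.6 = 9.92 → no gain ✓.
Excellent (own payoff 81.2 − 1.8×6.6 = 69.32): to r=0 gives 46.6 → no gain ✓; to r=2.0 gives 61.9 − 1.8×2.0 = 58.3 → no gain ✓.
6 of the 6 constraints hold; this profile is a separating equilibrium.

6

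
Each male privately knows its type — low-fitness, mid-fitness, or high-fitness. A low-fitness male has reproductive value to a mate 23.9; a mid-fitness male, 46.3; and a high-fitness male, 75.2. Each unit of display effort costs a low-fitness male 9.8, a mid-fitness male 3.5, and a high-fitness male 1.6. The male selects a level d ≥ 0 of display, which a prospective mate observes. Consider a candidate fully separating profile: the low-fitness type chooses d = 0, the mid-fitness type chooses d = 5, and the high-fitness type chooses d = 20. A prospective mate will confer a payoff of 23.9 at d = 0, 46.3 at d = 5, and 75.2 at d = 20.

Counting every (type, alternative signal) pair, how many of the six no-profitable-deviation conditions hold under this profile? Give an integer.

6

Mid-fitness (own payoff 46.3 − 3.5×5 = 28.8): to d=0 gives 23.9 → no gain ✓; to d=20 gives 75.2 − 3.5×20 = 5.2 → no gain ✓.
Low-fitness (own payoff 23.9): to d=5 gives 46.3 − 9.8×5 = -2.7 → no gain ✓; to d=20 gives 75.2 − 9.8×20 = -120.8 → no gain ✓.
High-fitness (own payoff 75.2 − 1.6×20 = 43.2): to d=0 gives 23.9 → no gain ✓; to d=5 gives 46.3 − 1.6×5 = 38.3 → no gain ✓.
6 of the 6 constraints hold; this profile is a separating equilibrium.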